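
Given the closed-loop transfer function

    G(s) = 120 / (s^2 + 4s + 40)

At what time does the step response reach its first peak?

t_p ≈ 0.5236 s

Comparing s^2 + 4s + 40 to s^2 + 2ζωₙs + ωₙ²: ωₙ = √40 ≈ 6.325 rad/s and ζ = 4/(2·√40) ≈ 0.3162.
ζωₙ = 4/2 = 2, so ω_d = ωₙ√(1−ζ²) = √(ωₙ² − (ζωₙ)²) = √(40 − 2²) = √36 = 6 rad/s.
t_p = π/ω_d = π/6 ≈ 0.5236 s.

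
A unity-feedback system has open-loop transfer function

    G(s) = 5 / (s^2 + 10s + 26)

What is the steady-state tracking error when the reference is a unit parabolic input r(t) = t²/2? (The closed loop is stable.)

G(s) has no poles at the origin.
This is a Type 0 system; Ka = lim_{s→0} s^2·G(s) = 0, so the steady-state error for a parabola input is infinite.

e_ss = ∞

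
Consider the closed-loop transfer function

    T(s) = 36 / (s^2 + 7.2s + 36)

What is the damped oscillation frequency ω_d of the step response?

Comparing s^2 + 7.2s + 36 to s^2 + 2ζωₙs + ωₙ²: ωₙ = 6 rad/s and ζ = 7.2/(2·6) = 0.6.
ζωₙ = 7.2/2 = 3.6, so ω_d = ωₙ√(1−ζ²) = √(ωₙ² − (ζωₙ)²) = √(36 − 3.6²) = √23.04 = 4.800 rad/s.

ω_d = 4.800 rad/s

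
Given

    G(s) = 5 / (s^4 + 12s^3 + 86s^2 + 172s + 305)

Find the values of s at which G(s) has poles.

The poles are the roots of the denominator s^4 + 12s^3 + 86s^2 + 172s + 305 = 0.
No real roots exist; factor into two real quadratics: (s^2 + 2s + 5)(s^2 + 10s + 61) = 0.
Each quadratic gives a conjugate pair via the quadratic formula.

s = -1 ± 2j, -5 ± 6j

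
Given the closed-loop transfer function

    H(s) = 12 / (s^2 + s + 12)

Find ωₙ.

ωₙ ≈ 3.464 rad/s

Compare the denominator to the standard form s^2 + 2ζωₙs + ωₙ².
ωₙ² = 12, so ωₙ = √12 ≈ 3.464 rad/s.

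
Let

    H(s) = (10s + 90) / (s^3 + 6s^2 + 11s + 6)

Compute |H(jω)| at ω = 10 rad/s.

Substitute s = j10: numerator = 90 + j100, denominator = -594 - j890.
|H(j10)| = |90 + j100| / |-594 - j890| = 134.54 / 1070.0 ≈ 0.1257.

|H(j10)| ≈ 0.1257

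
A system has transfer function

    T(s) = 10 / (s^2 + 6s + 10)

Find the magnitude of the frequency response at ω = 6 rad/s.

|T(j6)| ≈ 0.2252

Substitute s = j6: numerator = 10, denominator = -26 + j36.
|T(j6)| = |10| / |-26 + j36| = 10 / 44.407 ≈ 0.2252.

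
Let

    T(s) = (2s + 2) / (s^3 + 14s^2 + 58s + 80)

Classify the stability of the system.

stable

The denominator s^3 + 14s^2 + 58s + 80 factors as (s^2 + 6s + 10)(s + 8), giving poles at s = -3 ± j, -8.
Since all poles lie strictly in the left half-plane, the system is stable.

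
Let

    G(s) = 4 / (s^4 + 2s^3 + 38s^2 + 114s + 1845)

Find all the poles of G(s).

s = 3 ± 6j, -4 ± 5j

The poles are the roots of the denominator s^4 + 2s^3 + 38s^2 + 114s + 1845 = 0.
No real roots exist; factor into two real quadratics: (s^2 - 6s + 45)(s^2 + 8s + 41) = 0.
Each quadratic gives a conjugate pair via the quadratic formula.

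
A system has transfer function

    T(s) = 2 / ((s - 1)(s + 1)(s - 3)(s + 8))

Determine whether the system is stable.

The poles can be read from the denominator factors: s = 1, -1, 3, -8.
Since the pole(s) at s = 1, 3 lie in the right half-plane, the system is unstable.

unstable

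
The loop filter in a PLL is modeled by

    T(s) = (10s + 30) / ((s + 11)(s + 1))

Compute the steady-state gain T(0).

T(0) = 30/11 ≈ 2.727

Set s = 0: T(0) = (30) / (11) = 30/11.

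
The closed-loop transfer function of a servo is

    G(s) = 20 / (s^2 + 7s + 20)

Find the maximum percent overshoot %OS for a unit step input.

%OS ≈ 1.93%

Comparing s^2 + 7s + 20 to s^2 + 2ζωₙs + ωₙ²: ωₙ = √20 ≈ 4.472 rad/s and ζ = 7/(2·√20) ≈ 0.7826.
%OS = 100·exp(−πζ/√(1−ζ²)) = 100·exp(−π·0.7826/√(1−0.7826²)) ≈ 1.93%.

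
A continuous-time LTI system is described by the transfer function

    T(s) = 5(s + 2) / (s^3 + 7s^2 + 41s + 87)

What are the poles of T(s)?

s = -3, -2 ± 5j

The poles are the roots of the denominator s^3 + 7s^2 + 41s + 87 = 0.
Trying s = -3: the polynomial evaluates to 0, so (s + 3) is a factor.
Dividing out leaves s^2 + 4s + 29 = 0.
The quadratic formula then gives s = -2 ± 5j.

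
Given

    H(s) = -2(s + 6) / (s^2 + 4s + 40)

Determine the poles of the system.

The poles are the roots of the denominator s^2 + 4s + 40 = 0.
Using the quadratic formula: s = (-4 ± √(-144))/2 = -2 ± 6j.

s = -2 + 6j, -2 - 6j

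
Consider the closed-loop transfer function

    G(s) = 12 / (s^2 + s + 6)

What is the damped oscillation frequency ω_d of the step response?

ω_d ≈ 2.398 rad/s

Comparing s^2 + s + 6 to s^2 + 2ζωₙs + ωₙ²: ωₙ = √6 ≈ 2.449 rad/s and ζ = 1/(2·√6) ≈ 0.2041.
ζωₙ = 1/2 = 0.5, so ω_d = ωₙ√(1−ζ²) = √(ωₙ² − (ζωₙ)²) = √(6 − 0.5²) = √5.75 ≈ 2.398 rad/s.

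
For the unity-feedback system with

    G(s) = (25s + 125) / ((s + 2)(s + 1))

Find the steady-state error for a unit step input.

e_ss = 0.01575

G(s) has no poles at the origin.
This is a Type 0 system. Kp = lim_{s→0} G(s) = 125/2.
e_ss = 1/(1 + Kp) = 1/(1 + 125/2) = 2/127 ≈ 0.01575.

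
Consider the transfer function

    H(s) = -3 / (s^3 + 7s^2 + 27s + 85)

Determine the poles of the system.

s = -1 + 4j, -1 - 4j, -5

The poles are the roots of the denominator s^3 + 7s^2 + 27s + 85 = 0.
Trying s = -5: the polynomial evaluates to 0, so (s + 5) is a factor.
Dividing out leaves s^2 + 2s + 17 = 0.
The quadratic formula then gives s = -1 ± 4j.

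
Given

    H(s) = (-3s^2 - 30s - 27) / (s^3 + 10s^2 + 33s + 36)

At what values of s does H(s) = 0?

s = -1, -9

Set the numerator to zero: -3s^2 - 30s - 27 = 0, i.e. -3·(s^2 + 10s + 9) = 0.
Factoring: (s + 1)(s + 9) = 0.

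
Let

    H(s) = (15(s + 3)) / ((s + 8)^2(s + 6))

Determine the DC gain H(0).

At s = 0 each factor (s + a) contributes a and each (s^2 + bs + c) contributes c.
H(0) = 15·(3) / ((8) · (8) · (6)) = 45/384 = 15/128.

H(0) = 15/128 ≈ 0.1172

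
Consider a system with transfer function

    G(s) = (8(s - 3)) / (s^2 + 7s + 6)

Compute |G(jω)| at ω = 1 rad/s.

|G(j1)| ≈ 2.941

Substitute s = j1: numerator = -24 + j8, denominator = 5 + j7.
|G(j1)| = |-24 + j8| / |5 + j7| = 25.298 / 8.6023 ≈ 2.941.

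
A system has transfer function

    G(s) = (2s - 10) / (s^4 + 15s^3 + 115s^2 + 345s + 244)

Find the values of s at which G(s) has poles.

s = -1, -5 + 6j, -5 - 6j, -4

The poles are the roots of the denominator s^4 + 15s^3 + 115s^2 + 345s + 244 = 0.
Trying s = -1: the polynomial evaluates to 0, so (s + 1) is a factor.
Dividing out leaves s^3 + 14s^2 + 101s + 244 = 0.
This factors further as (s^2 + 10s + 61)(s + 4) = 0.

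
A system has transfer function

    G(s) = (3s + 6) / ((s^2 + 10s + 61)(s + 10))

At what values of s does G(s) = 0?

Set the numerator to zero: 3s + 6 = 0, i.e. 3·(s + 2) = 0.
So s = -2.

s = -2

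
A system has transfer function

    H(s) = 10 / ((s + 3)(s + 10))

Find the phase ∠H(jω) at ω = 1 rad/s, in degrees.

At s = j1: numerator = 10, denominator = 29 + j13.
∠H = ∠num − ∠den = 0° − (24.146°) = -24.15°.

∠H(j1) ≈ -24.15°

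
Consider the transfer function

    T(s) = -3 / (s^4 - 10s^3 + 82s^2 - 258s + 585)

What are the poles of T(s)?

The poles are the roots of the denominator s^4 - 10s^3 + 82s^2 - 258s + 585 = 0.
No real roots exist; factor into two real quadratics: (s^2 - 6s + 45)(s^2 - 4s + 13) = 0.
Each quadratic gives a conjugate pair via the quadratic formula.

s = 3 ± 6j, 2 ± 3j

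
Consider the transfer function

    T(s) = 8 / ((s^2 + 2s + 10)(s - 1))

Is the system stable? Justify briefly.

unstable

The poles can be read from the denominator factors: s = -1 + 3j, -1 - 3j, 1.
Since the pole(s) at s = 1 lie in the right half-plane, the system is unstable.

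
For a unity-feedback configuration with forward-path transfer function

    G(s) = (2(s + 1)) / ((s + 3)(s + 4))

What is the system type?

Type 0

The denominator has no factor of s at the origin — no free integrator — so this is a Type 0 system.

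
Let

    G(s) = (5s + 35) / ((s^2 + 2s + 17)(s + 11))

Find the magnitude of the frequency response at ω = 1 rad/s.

|G(j1)| ≈ 0.1985

Substitute s = j1: numerator = 35 + j5, denominator = 174 + j38.
|G(j1)| = |35 + j5| / |174 + j38| = 35.355 / 178.10 ≈ 0.1985.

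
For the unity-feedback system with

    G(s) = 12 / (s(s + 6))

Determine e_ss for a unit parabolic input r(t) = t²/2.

G(s) has one pole at the origin.
This is a Type 1 system; Ka = lim_{s→0} s^2·G(s) = 0, so the steady-state error for a parabola input is infinite.

e_ss = ∞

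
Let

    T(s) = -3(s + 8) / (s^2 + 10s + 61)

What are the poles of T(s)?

s = -5 ± 6j

The poles are the roots of the denominator s^2 + 10s + 61 = 0.
Using the quadratic formula: s = (-10 ± √(-144))/2 = -5 ± 6j.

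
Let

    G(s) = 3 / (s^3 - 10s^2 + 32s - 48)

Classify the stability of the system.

unstable

The denominator s^3 - 10s^2 + 32s - 48 factors as (s^2 - 4s + 8)(s - 6), giving poles at s = 2 ± 2j, 6.
Since the pole(s) at s = 2 ± 2j, 6 lie in the right half-plane, the system is unstable.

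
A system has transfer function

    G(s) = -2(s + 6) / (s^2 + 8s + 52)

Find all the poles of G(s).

s = -4 + 6j, -4 - 6j

The poles are the roots of the denominator s^2 + 8s + 52 = 0.
Using the quadratic formula: s = (-8 ± √(-144))/2 = -4 ± 6j.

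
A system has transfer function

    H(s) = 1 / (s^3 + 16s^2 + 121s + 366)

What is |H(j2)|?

Substitute s = j2: numerator = 1, denominator = 302 + j234.
|H(j2)| = |1| / |302 + j234| = 1 / 382.05 ≈ 0.002617.

|H(j2)| ≈ 0.002617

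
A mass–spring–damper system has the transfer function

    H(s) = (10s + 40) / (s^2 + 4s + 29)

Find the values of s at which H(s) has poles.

s = -2 + 5j, -2 - 5j

The poles are the roots of the denominator s^2 + 4s + 29 = 0.
Using the quadratic formula: s = (-4 ± √(-100))/2 = -2 ± 5j.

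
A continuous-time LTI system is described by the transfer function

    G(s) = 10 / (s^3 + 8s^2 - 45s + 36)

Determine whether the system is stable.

The denominator s^3 + 8s^2 - 45s + 36 factors as (s - 1)(s - 3)(s + 12), giving poles at s = 1, 3, -12.
Since the pole(s) at s = 1, 3 lie in the right half-plane, the system is unstable.

unstable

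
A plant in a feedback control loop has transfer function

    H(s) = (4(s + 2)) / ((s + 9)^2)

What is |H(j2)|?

Substitute s = j2: numerator = 8 + j8, denominator = 77 + j36.
|H(j2)| = |8 + j8| / |77 + j36| = 11.314 / 85 ≈ 0.1331.

|H(j2)| ≈ 0.1331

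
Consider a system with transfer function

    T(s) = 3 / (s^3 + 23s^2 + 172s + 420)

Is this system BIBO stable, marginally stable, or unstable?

stable

The denominator s^3 + 23s^2 + 172s + 420 factors as (s + 10)(s + 7)(s + 6), giving poles at s = -10, -7, -6.
Since all poles lie strictly in the left half-plane, the system is stable.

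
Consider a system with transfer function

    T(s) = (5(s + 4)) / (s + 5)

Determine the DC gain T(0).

Set s = 0: T(0) = (20) / (5) = 4.

T(0) = 4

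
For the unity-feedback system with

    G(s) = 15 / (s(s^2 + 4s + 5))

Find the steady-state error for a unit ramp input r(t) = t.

G(s) has one pole at the origin.
This is a Type 1 system. Kv = lim_{s→0} s·G(s) = 15/5 = 3.
e_ss = 1/Kv = 1/(3) = 1/3 ≈ 0.3333.

e_ss = 0.3333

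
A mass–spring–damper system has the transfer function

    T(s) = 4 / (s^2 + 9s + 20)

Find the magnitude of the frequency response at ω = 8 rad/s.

Substitute s = j8: numerator = 4, denominator = -44 + j72.
|T(j8)| = |4| / |-44 + j72| = 4 / 84.380 ≈ 0.04740.

|T(j8)| ≈ 0.04740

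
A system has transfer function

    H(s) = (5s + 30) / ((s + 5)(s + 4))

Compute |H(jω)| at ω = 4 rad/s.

Substitute s = j4: numerator = 30 + j20, denominator = 4 + j36.
|H(j4)| = |30 + j20| / |4 + j36| = 36.056 / 36.222 ≈ 0.9954.

|H(j4)| ≈ 0.9954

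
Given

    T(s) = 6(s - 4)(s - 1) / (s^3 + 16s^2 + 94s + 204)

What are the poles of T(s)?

s = -5 ± 3j, -6

The poles are the roots of the denominator s^3 + 16s^2 + 94s + 204 = 0.
Trying s = -6: the polynomial evaluates to 0, so (s + 6) is a factor.
Dividing out leaves s^2 + 10s + 34 = 0.
The quadratic formula then gives s = -5 ± 3j.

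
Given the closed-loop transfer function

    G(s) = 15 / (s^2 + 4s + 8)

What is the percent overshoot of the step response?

Comparing s^2 + 4s + 8 to s^2 + 2ζωₙs + ωₙ²: ωₙ = √8 ≈ 2.828 rad/s and ζ = 4/(2·√8) ≈ 0.7071.
%OS = 100·exp(−πζ/√(1−ζ²)) = 100·exp(−π·0.7071/√(1−0.7071²)) ≈ 4.32%.

%OS ≈ 4.32%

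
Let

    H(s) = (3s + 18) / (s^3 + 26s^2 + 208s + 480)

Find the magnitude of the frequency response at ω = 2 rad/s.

Substitute s = j2: numerator = 18 + j6, denominator = 376 + j408.
|H(j2)| = |18 + j6| / |376 + j408| = 18.974 / 554.83 ≈ 0.03420.

|H(j2)| ≈ 0.03420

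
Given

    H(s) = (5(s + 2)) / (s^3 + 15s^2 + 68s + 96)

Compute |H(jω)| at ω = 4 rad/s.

Substitute s = j4: numerator = 10 + j20, denominator = -144 + j208.
|H(j4)| = |10 + j20| / |-144 + j208| = 22.361 / 252.98 ≈ 0.08839.

|H(j4)| ≈ 0.08839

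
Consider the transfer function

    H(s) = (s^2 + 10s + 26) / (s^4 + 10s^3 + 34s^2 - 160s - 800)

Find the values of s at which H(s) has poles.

The poles are the roots of the denominator s^4 + 10s^3 + 34s^2 - 160s - 800 = 0.
Trying s = 4: the polynomial evaluates to 0, so (s - 4) is a factor.
Dividing out leaves s^3 + 14s^2 + 90s + 200 = 0.
This factors further as (s^2 + 10s + 50)(s + 4) = 0.

s = 4, -5 ± 5j, -4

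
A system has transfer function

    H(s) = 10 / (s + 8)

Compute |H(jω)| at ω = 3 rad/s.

|H(j3)| ≈ 1.170

Substitute s = j3: numerator = 10, denominator = 8 + j3.
|H(j3)| = |10| / |8 + j3| = 10 / 8.5440 ≈ 1.170.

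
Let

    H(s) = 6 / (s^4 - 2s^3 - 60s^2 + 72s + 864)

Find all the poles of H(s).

The poles are the roots of the denominator s^4 - 2s^3 - 60s^2 + 72s + 864 = 0.
Trying s = 6: the polynomial evaluates to 0, so (s - 6) is a factor.
Dividing out leaves s^3 + 4s^2 - 36s - 144 = 0.
This factors further as (s - 6)(s + 4)(s + 6) = 0.

s = 6, 6, -4, -6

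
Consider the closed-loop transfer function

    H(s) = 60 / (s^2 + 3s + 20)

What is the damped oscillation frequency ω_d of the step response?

ω_d ≈ 4.213 rad/s

Comparing s^2 + 3s + 20 to s^2 + 2ζωₙs + ωₙ²: ωₙ = √20 ≈ 4.472 rad/s and ζ = 3/(2·√20) ≈ 0.3354.
ζωₙ = 3/2 = 1.5, so ω_d = ωₙ√(1−ζ²) = √(ωₙ² − (ζωₙ)²) = √(20 − 1.5²) = √17.75 ≈ 4.213 rad/s.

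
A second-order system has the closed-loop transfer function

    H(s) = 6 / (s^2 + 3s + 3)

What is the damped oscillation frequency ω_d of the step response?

Comparing s^2 + 3s + 3 to s^2 + 2ζωₙs + ωₙ²: ωₙ = √3 ≈ 1.732 rad/s and ζ = 3/(2·√3) ≈ 0.8660.
ζωₙ = 3/2 = 1.5, so ω_d = ωₙ√(1−ζ²) = √(ωₙ² − (ζωₙ)²) = √(3 − 1.5²) = √0.75 ≈ 0.8660 rad/s.

ω_d ≈ 0.8660 rad/s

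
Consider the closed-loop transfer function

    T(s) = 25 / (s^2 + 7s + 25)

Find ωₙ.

ωₙ = 5 rad/s

Compare the denominator to the standard form s^2 + 2ζωₙs + ωₙ².
ωₙ² = 25, so ωₙ = 5 rad/s.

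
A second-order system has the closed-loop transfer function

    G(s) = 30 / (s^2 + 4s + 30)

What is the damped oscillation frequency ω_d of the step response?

Comparing s^2 + 4s + 30 to s^2 + 2ζωₙs + ωₙ²: ωₙ = √30 ≈ 5.477 rad/s and ζ = 4/(2·√30) ≈ 0.3651.
ζωₙ = 4/2 = 2, so ω_d = ωₙ√(1−ζ²) = √(ωₙ² − (ζωₙ)²) = √(30 − 2²) = √26 ≈ 5.099 rad/s.

ω_d ≈ 5.099 rad/s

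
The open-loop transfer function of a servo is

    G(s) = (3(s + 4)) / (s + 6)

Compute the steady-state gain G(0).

G(0) = 2

At s = 0 each factor (s + a) contributes a and each (s^2 + bs + c) contributes c.
G(0) = 3·(4) / ((6)) = 12/6 = 2.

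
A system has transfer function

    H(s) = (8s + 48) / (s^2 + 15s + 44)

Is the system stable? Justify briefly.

stable

The denominator s^2 + 15s + 44 factors as (s + 4)(s + 11), giving poles at s = -4, -11.
Since all poles lie strictly in the left half-plane, the system is stable.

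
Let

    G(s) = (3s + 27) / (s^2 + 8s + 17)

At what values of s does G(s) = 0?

s = -9

Set the numerator to zero: 3s + 27 = 0, i.e. 3·(s + 9) = 0.
So s = -9.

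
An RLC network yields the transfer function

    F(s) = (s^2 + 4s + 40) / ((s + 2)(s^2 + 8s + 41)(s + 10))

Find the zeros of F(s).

Set the numerator to zero: s^2 + 4s + 40 = 0.
Factoring: (s^2 + 4s + 40) = 0.

s = -2 + 6j, -2 - 6j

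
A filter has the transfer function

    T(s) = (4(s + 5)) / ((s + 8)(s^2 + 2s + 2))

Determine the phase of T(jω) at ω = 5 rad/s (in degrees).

∠T(j5) ≈ -143.5°

At s = j5: numerator = 20 + j20, denominator = -234 - j35.
∠T = ∠num − ∠den = 45° − (-171.49°) = 216.5°, which wraps to -143.5°.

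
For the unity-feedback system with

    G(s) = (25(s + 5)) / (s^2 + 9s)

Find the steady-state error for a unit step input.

e_ss = 0

G(s) has one pole at the origin.
This is a Type 1 system; for a step input the steady-state error is zero.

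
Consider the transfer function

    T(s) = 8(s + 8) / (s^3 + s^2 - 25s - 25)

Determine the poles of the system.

The poles are the roots of the denominator s^3 + s^2 - 25s - 25 = 0.
Trying s = -5: the polynomial evaluates to 0, so (s + 5) is a factor.
Dividing out leaves s^2 - 4s - 5 = 0.
Factoring the quadratic: (s + 1)(s - 5) = 0.

s = -5, -1, 5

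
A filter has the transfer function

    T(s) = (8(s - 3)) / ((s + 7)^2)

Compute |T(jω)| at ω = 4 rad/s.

|T(j4)| ≈ 0.6154

Substitute s = j4: numerator = -24 + j32, denominator = 33 + j56.
|T(j4)| = |-24 + j32| / |33 + j56| = 40 / 65 ≈ 0.6154.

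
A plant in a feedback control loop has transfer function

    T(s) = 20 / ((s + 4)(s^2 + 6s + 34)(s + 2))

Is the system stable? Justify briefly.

stable

The poles can be read from the denominator factors: s = -4, -3 ± 5j, -2.
Since all poles lie strictly in the left half-plane, the system is stable.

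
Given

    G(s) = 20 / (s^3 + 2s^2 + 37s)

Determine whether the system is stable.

marginally stable

The denominator s^3 + 2s^2 + 37s factors as s(s^2 + 2s + 37), giving poles at s = 0, -1 ± 6j.
Since the simple pole(s) at s = 0 lie on the jω-axis with none in the right half-plane, the system is marginally stable.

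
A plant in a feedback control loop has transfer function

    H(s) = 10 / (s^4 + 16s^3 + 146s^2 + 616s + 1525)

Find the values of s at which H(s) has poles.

s = -3 + 4j, -3 - 4j, -5 + 6j, -5 - 6j

The poles are the roots of the denominator s^4 + 16s^3 + 146s^2 + 616s + 1525 = 0.
No real roots exist; factor into two real quadratics: (s^2 + 6s + 25)(s^2 + 10s + 61) = 0.
Each quadratic gives a conjugate pair via the quadratic formula.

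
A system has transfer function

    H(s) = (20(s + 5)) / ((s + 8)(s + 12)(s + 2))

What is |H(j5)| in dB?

|H(j5)|_dB ≈ -13.4 dB

Substitute s = j5: numerator = 100 + j100, denominator = -358 + j555.
|H(j5)| = |100 + j100| / |-358 + j555| = 141.42 / 660.45 ≈ 0.2141.
In decibels: 20·log₁₀(0.2141) ≈ -13.4 dB.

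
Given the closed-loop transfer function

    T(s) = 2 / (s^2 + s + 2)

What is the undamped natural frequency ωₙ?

ωₙ ≈ 1.414 rad/s

Compare the denominator to the standard form s^2 + 2ζωₙs + ωₙ².
ωₙ² = 2, so ωₙ = √2 ≈ 1.414 rad/s.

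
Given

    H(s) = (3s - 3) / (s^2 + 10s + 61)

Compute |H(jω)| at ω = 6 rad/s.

Substitute s = j6: numerator = -3 + j18, denominator = 25 + j60.
|H(j6)| = |-3 + j18| / |25 + j60| = 18.248 / 65 ≈ 0.2807.

|H(j6)| ≈ 0.2807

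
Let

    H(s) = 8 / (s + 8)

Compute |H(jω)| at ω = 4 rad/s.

Substitute s = j4: numerator = 8, denominator = 8 + j4.
|H(j4)| = |8| / |8 + j4| = 8 / 8.9443 ≈ 0.8944.

|H(j4)| ≈ 0.8944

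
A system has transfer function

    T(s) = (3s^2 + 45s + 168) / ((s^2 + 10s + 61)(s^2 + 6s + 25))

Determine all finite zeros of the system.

Set the numerator to zero: 3s^2 + 45s + 168 = 0, i.e. 3·(s^2 + 15s + 56) = 0.
Factoring: (s + 7)(s + 8) = 0.

s = -7, -8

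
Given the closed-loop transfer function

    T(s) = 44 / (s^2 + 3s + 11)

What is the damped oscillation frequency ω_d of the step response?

ω_d ≈ 2.958 rad/s

Comparing s^2 + 3s + 11 to s^2 + 2ζωₙs + ωₙ²: ωₙ = √11 ≈ 3.317 rad/s and ζ = 3/(2·√11) ≈ 0.4523.
ζωₙ = 3/2 = 1.5, so ω_d = ωₙ√(1−ζ²) = √(ωₙ² − (ζωₙ)²) = √(11 − 1.5²) = √8.75 ≈ 2.958 rad/s.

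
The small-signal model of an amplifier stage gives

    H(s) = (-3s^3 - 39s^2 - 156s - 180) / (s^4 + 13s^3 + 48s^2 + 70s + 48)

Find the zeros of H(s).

s = -6, -5, -2

Set the numerator to zero: -3s^3 - 39s^2 - 156s - 180 = 0, i.e. -3·(s^3 + 13s^2 + 52s + 60) = 0.
Factoring: (s + 6)(s + 5)(s + 2) = 0.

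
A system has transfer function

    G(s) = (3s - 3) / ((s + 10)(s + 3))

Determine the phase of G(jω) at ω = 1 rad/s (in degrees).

∠G(j1) ≈ 110.9°

At s = j1: numerator = -3 + j3, denominator = 29 + j13.
∠G = ∠num − ∠den = 135° − (24.146°) = 110.9°.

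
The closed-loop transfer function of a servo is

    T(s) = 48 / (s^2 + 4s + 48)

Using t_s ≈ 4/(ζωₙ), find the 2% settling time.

Comparing s^2 + 4s + 48 to s^2 + 2ζωₙs + ωₙ²: ωₙ = √48 ≈ 6.928 rad/s and ζ = 4/(2·√48) ≈ 0.2887.
ζωₙ = 4/2 = 2, so t_s ≈ 4/(ζωₙ) = 4/2 = 2 s.

t_s ≈ 2 s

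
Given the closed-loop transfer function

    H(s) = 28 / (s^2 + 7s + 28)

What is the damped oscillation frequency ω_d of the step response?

Comparing s^2 + 7s + 28 to s^2 + 2ζωₙs + ωₙ²: ωₙ = √28 ≈ 5.292 rad/s and ζ = 7/(2·√28) ≈ 0.6614.
ζωₙ = 7/2 = 3.5, so ω_d = ωₙ√(1−ζ²) = √(ωₙ² − (ζωₙ)²) = √(28 − 3.5²) = √15.75 ≈ 3.969 rad/s.

ω_d ≈ 3.969 rad/s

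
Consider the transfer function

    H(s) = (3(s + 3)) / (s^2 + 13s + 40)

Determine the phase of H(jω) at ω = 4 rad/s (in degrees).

At s = j4: numerator = 9 + j12, denominator = 24 + j52.
∠H = ∠num − ∠den = 53.130° − (65.225°) = -12.09°.

∠H(j4) ≈ -12.09°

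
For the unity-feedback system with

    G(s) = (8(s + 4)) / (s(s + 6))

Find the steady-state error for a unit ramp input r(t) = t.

G(s) has one pole at the origin.
This is a Type 1 system. Kv = lim_{s→0} s·G(s) = 32/6 = 16/3.
e_ss = 1/Kv = 1/(16/3) = 3/16 ≈ 0.1875.

e_ss = 0.1875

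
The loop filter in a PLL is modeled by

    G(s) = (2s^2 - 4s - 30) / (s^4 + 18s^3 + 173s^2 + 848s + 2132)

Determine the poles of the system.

s = -4 ± 6j, -5 ± 4j

The poles are the roots of the denominator s^4 + 18s^3 + 173s^2 + 848s + 2132 = 0.
No real roots exist; factor into two real quadratics: (s^2 + 8s + 52)(s^2 + 10s + 41) = 0.
Each quadratic gives a conjugate pair via the quadratic formula.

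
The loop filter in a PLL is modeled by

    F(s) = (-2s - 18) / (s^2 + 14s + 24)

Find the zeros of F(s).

Set the numerator to zero: -2s - 18 = 0, i.e. -2·(s + 9) = 0.
So s = -9.

s = -9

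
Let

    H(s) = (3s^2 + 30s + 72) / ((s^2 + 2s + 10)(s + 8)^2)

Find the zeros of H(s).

Set the numerator to zero: 3s^2 + 30s + 72 = 0, i.e. 3·(s^2 + 10s + 24) = 0.
Factoring: (s + 6)(s + 4) = 0.

s = -6, -4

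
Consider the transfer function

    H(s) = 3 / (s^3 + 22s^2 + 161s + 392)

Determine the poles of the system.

s = -8, -7, -7

The poles are the roots of the denominator s^3 + 22s^2 + 161s + 392 = 0.
Trying s = -8: the polynomial evaluates to 0, so (s + 8) is a factor.
Dividing out leaves s^2 + 14s + 49 = 0.
Factoring the quadratic: (s + 7)^2 = 0.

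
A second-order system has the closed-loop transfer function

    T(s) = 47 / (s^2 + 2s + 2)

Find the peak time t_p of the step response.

Comparing s^2 + 2s + 2 to s^2 + 2ζωₙs + ωₙ²: ωₙ = √2 ≈ 1.414 rad/s and ζ = 2/(2·√2) ≈ 0.7071.
ζωₙ = 2/2 = 1, so ω_d = ωₙ√(1−ζ²) = √(ωₙ² − (ζωₙ)²) = √(2 − 1²) = √1 = 1 rad/s.
t_p = π/ω_d = π/1 ≈ 3.142 s.

t_p ≈ 3.142 s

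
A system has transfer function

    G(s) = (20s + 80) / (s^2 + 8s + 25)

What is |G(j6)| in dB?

|G(j6)|_dB ≈ 9.33 dB

Substitute s = j6: numerator = 80 + j120, denominator = -11 + j48.
|G(j6)| = |80 + j120| / |-11 + j48| = 144.22 / 49.244 ≈ 2.929.
In decibels: 20·log₁₀(2.929) ≈ 9.33 dB.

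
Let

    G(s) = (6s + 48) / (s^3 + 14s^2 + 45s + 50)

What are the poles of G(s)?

The poles are the roots of the denominator s^3 + 14s^2 + 45s + 50 = 0.
Trying s = -10: the polynomial evaluates to 0, so (s + 10) is a factor.
Dividing out leaves s^2 + 4s + 5 = 0.
The quadratic formula then gives s = -2 ± 1j.

s = -2 ± j, -10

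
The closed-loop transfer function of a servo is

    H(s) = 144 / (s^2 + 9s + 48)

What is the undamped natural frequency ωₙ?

ωₙ ≈ 6.928 rad/s

Compare the denominator to the standard form s^2 + 2ζωₙs + ωₙ².
ωₙ² = 48, so ωₙ = √48 ≈ 6.928 rad/s.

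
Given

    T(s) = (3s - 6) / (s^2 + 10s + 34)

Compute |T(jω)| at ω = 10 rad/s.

|T(j10)| ≈ 0.2553

Substitute s = j10: numerator = -6 + j30, denominator = -66 + j100.
|T(j10)| = |-6 + j30| / |-66 + j100| = 30.594 / 119.82 ≈ 0.2553.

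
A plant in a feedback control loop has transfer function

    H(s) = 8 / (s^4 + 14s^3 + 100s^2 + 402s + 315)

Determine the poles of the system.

s = -3 + 6j, -3 - 6j, -1, -7

The poles are the roots of the denominator s^4 + 14s^3 + 100s^2 + 402s + 315 = 0.
Trying s = -1: the polynomial evaluates to 0, so (s + 1) is a factor.
Dividing out leaves s^3 + 13s^2 + 87s + 315 = 0.
This factors further as (s^2 + 6s + 45)(s + 7) = 0.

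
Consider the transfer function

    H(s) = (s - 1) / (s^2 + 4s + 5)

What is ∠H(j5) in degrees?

∠H(j5) ≈ -33.69°

At s = j5: numerator = -1 + j5, denominator = -20 + j20.
∠H = ∠num − ∠den = 101.31° − (135°) = -33.69°.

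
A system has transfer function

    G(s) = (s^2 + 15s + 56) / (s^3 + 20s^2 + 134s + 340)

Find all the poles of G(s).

s = -5 ± 3j, -10

The poles are the roots of the denominator s^3 + 20s^2 + 134s + 340 = 0.
Trying s = -10: the polynomial evaluates to 0, so (s + 10) is a factor.
Dividing out leaves s^2 + 10s + 34 = 0.
The quadratic formula then gives s = -5 ± 3j.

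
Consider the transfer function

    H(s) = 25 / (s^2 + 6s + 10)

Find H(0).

Set s = 0: H(0) = (25) / (10) = 5/2.

H(0) = 5/2 ≈ 2.500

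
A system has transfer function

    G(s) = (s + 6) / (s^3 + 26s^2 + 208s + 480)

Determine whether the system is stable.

stable

The denominator s^3 + 26s^2 + 208s + 480 factors as (s + 4)(s + 10)(s + 12), giving poles at s = -4, -10, -12.
Since all poles lie strictly in the left half-plane, the system is stable.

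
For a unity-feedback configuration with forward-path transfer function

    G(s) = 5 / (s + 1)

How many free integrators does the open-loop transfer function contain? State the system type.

Type 0

The denominator has no factor of s at the origin — no free integrator — so this is a Type 0 system.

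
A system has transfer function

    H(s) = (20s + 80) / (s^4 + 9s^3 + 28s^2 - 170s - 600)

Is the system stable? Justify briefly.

The denominator s^4 + 9s^3 + 28s^2 - 170s - 600 factors as (s + 3)(s^2 + 10s + 50)(s - 4), giving poles at s = -3, -5 + 5j, -5 - 5j, 4.
Since the pole(s) at s = 4 lie in the right half-plane, the system is unstable.

unstable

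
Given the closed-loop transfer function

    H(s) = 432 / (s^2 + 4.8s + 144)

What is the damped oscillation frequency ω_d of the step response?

ω_d ≈ 11.76 rad/s

Comparing s^2 + 4.8s + 144 to s^2 + 2ζωₙs + ωₙ²: ωₙ = 12 rad/s and ζ = 4.8/(2·12) = 0.2.
ζωₙ = 4.8/2 = 2.4, so ω_d = ωₙ√(1−ζ²) = √(ωₙ² − (ζωₙ)²) = √(144 − 2.4²) = √138.24 ≈ 11.76 rad/s.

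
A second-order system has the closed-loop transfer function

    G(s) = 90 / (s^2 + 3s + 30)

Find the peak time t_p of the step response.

t_p ≈ 0.5964 s

Comparing s^2 + 3s + 30 to s^2 + 2ζωₙs + ωₙ²: ωₙ = √30 ≈ 5.477 rad/s and ζ = 3/(2·√30) ≈ 0.2739.
ζωₙ = 3/2 = 1.5, so ω_d = ωₙ√(1−ζ²) = √(ωₙ² − (ζωₙ)²) = √(30 − 1.5²) = √27.75 ≈ 5.268 rad/s.
t_p = π/ω_d = π/5.268 ≈ 0.5964 s.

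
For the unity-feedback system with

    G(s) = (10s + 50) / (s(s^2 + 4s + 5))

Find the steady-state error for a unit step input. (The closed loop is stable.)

G(s) has one pole at the origin.
This is a Type 1 system; for a step input the steady-state error is zero.

e_ss = 0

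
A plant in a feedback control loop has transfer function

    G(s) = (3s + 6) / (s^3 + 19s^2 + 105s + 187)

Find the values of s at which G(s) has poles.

s = -4 ± j, -11

The poles are the roots of the denominator s^3 + 19s^2 + 105s + 187 = 0.
Trying s = -11: the polynomial evaluates to 0, so (s + 11) is a factor.
Dividing out leaves s^2 + 8s + 17 = 0.
The quadratic formula then gives s = -4 ± 1j.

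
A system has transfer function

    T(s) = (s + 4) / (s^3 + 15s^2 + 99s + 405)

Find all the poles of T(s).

The poles are the roots of the denominator s^3 + 15s^2 + 99s + 405 = 0.
Trying s = -9: the polynomial evaluates to 0, so (s + 9) is a factor.
Dividing out leaves s^2 + 6s + 45 = 0.
The quadratic formula then gives s = -3 ± 6j.

s = -3 + 6j, -3 - 6j, -9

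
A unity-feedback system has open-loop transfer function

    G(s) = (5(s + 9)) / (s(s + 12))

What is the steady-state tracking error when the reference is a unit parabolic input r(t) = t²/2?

e_ss = ∞

G(s) has one pole at the origin.
This is a Type 1 system; Ka = lim_{s→0} s^2·G(s) = 0, so the steady-state error for a parabola input is infinite.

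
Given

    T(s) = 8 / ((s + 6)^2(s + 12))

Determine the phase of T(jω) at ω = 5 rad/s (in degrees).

At s = j5: numerator = 8, denominator = -168 + j775.
∠T = ∠num − ∠den = 0° − (102.23°) = -102.2°.

∠T(j5) ≈ -102.2°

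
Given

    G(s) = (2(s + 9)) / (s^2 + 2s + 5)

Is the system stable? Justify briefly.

stable

The denominator s^2 + 2s + 5 factors as (s^2 + 2s + 5), giving poles at s = -1 + 2j, -1 - 2j.
Since all poles lie strictly in the left half-plane, the system is stable.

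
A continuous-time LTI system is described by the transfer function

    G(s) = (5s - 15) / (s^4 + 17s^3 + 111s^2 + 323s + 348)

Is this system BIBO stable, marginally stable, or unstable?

stable

The denominator s^4 + 17s^3 + 111s^2 + 323s + 348 factors as (s + 4)(s^2 + 10s + 29)(s + 3), giving poles at s = -4, -5 + 2j, -5 - 2j, -3.
Since all poles lie strictly in the left half-plane, the system is stable.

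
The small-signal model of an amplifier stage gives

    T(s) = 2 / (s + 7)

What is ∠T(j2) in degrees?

At s = j2: numerator = 2, denominator = 7 + j2.
∠T = ∠num − ∠den = 0° − (15.945°) = -15.95°.

∠T(j2) ≈ -15.95°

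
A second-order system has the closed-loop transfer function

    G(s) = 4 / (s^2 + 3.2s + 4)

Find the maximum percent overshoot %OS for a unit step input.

%OS ≈ 1.52%

Comparing s^2 + 3.2s + 4 to s^2 + 2ζωₙs + ωₙ²: ωₙ = 2 rad/s and ζ = 3.2/(2·2) = 0.8.
%OS = 100·exp(−πζ/√(1−ζ²)) = 100·exp(−π·0.8/√(1−0.8²)) ≈ 1.52%.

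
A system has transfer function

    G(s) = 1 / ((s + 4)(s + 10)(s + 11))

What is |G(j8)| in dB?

|G(j8)|_dB ≈ -63.9 dB

Substitute s = j8: numerator = 1, denominator = -1160 + j1040.
|G(j8)| = |1| / |-1160 + j1040| = 1 / 1557.9 ≈ 0.0006419.
In decibels: 20·log₁₀(0.0006419) ≈ -63.9 dB.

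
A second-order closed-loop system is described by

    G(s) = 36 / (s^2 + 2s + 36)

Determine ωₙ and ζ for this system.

ωₙ = 6 rad/s, ζ ≈ 0.1667

Compare the denominator to the standard form s^2 + 2ζωₙs + ωₙ².
ωₙ² = 36, so ωₙ = 6 rad/s.
2ζωₙ = 2, so ζ = 2/(2·6) ≈ 0.1667.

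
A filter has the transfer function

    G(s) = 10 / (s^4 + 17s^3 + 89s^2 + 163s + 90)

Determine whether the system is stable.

The denominator s^4 + 17s^3 + 89s^2 + 163s + 90 factors as (s + 2)(s + 5)(s + 1)(s + 9), giving poles at s = -2, -5, -1, -9.
Since all poles lie strictly in the left half-plane, the system is stable.

stable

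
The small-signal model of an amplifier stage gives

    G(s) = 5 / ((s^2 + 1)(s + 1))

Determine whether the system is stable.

The poles can be read from the denominator factors: s = ±j, -1.
Since the simple pole(s) at s = j, -j lie on the jω-axis with none in the right half-plane, the system is marginally stable.

marginally stable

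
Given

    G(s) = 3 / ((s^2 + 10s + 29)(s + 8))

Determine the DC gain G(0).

G(0) = 3/232 ≈ 0.01293

Set s = 0: G(0) = (3) / (232) = 3/232.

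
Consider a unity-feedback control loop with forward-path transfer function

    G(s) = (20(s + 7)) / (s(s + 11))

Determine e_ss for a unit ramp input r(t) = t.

e_ss = 0.07857

G(s) has one pole at the origin.
This is a Type 1 system. Kv = lim_{s→0} s·G(s) = 140/11.
e_ss = 1/Kv = 1/(140/11) = 11/140 ≈ 0.07857.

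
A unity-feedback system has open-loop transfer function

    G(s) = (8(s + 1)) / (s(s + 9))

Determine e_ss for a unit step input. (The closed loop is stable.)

e_ss = 0

G(s) has one pole at the origin.
This is a Type 1 system; for a step input the steady-state error is zero.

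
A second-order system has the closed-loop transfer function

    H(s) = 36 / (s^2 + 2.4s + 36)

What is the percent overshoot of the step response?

%OS ≈ 52.7%

Comparing s^2 + 2.4s + 36 to s^2 + 2ζωₙs + ωₙ²: ωₙ = 6 rad/s and ζ = 2.4/(2·6) = 0.2.
%OS = 100·exp(−πζ/√(1−ζ²)) = 100·exp(−π·0.2/√(1−0.2²)) ≈ 52.7%.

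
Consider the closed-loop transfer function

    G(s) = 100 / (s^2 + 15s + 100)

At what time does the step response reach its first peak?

Comparing s^2 + 15s + 100 to s^2 + 2ζωₙs + ωₙ²: ωₙ = 10 rad/s and ζ = 15/(2·10) = 0.75.
ζωₙ = 15/2 = 7.5, so ω_d = ωₙ√(1−ζ²) = √(ωₙ² − (ζωₙ)²) = √(100 − 7.5²) = √43.75 ≈ 6.614 rad/s.
t_p = π/ω_d = π/6.614 ≈ 0.4750 s.

t_p ≈ 0.4750 s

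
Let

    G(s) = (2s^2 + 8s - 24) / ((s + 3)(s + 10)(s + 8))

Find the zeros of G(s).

Set the numerator to zero: 2s^2 + 8s - 24 = 0, i.e. 2·(s^2 + 4s - 12) = 0.
Factoring: (s - 2)(s + 6) = 0.

s = 2, -6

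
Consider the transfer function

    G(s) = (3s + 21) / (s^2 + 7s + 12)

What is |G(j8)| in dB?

|G(j8)|_dB ≈ -7.59 dB

Substitute s = j8: numerator = 21 + j24, denominator = -52 + j56.
|G(j8)| = |21 + j24| / |-52 + j56| = 31.890 / 76.420 ≈ 0.4173.
In decibels: 20·log₁₀(0.4173) ≈ -7.59 dB.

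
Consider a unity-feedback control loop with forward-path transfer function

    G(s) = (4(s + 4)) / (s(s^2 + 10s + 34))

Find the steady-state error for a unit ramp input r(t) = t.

e_ss = 2.125

G(s) has one pole at the origin.
This is a Type 1 system. Kv = lim_{s→0} s·G(s) = 16/34 = 8/17.
e_ss = 1/Kv = 1/(8/17) = 17/8 ≈ 2.125.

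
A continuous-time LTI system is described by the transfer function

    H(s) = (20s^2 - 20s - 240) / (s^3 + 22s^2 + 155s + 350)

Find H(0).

Set s = 0: H(0) = (-240) / (350) = -24/35.

H(0) = -24/35 ≈ -0.6857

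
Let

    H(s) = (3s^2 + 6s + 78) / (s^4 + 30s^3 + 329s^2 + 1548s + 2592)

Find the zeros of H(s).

s = -1 ± 5j

Set the numerator to zero: 3s^2 + 6s + 78 = 0, i.e. 3·(s^2 + 2s + 26) = 0.
Factoring: (s^2 + 2s + 26) = 0.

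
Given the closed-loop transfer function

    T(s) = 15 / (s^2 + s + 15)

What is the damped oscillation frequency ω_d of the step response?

Comparing s^2 + s + 15 to s^2 + 2ζωₙs + ωₙ²: ωₙ = √15 ≈ 3.873 rad/s and ζ = 1/(2·√15) ≈ 0.1291.
ζωₙ = 1/2 = 0.5, so ω_d = ωₙ√(1−ζ²) = √(ωₙ² − (ζωₙ)²) = √(15 − 0.5²) = √14.75 ≈ 3.841 rad/s.

ω_d ≈ 3.841 rad/s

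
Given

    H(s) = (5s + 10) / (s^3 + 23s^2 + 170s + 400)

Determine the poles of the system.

s = -8, -10, -5

The poles are the roots of the denominator s^3 + 23s^2 + 170s + 400 = 0.
Trying s = -8: the polynomial evaluates to 0, so (s + 8) is a factor.
Dividing out leaves s^2 + 15s + 50 = 0.
Factoring the quadratic: (s + 10)(s + 5) = 0.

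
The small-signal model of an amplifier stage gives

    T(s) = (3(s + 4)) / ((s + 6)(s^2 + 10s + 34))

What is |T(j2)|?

Substitute s = j2: numerator = 12 + j6, denominator = 140 + j180.
|T(j2)| = |12 + j6| / |140 + j180| = 13.416 / 228.04 ≈ 0.05883.

|T(j2)| ≈ 0.05883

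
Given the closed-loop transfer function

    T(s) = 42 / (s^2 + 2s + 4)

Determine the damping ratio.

Compare the denominator to the standard form s^2 + 2ζωₙs + ωₙ².
ωₙ² = 4, so ωₙ = 2 rad/s.
2ζωₙ = 2, so ζ = 2/(2·2) = 0.5.

ζ = 0.5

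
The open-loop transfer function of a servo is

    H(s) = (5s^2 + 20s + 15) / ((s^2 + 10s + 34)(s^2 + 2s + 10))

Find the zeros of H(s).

Set the numerator to zero: 5s^2 + 20s + 15 = 0, i.e. 5·(s^2 + 4s + 3) = 0.
Factoring: (s + 3)(s + 1) = 0.

s = -3, -1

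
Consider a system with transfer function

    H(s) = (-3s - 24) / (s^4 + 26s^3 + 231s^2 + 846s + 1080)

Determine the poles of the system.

s = -12, -5, -6, -3

The poles are the roots of the denominator s^4 + 26s^3 + 231s^2 + 846s + 1080 = 0.
Trying s = -12: the polynomial evaluates to 0, so (s + 12) is a factor.
Dividing out leaves s^3 + 14s^2 + 63s + 90 = 0.
This factors further as (s + 5)(s + 6)(s + 3) = 0.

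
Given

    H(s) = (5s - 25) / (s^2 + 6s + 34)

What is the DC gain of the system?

H(0) = -25/34 ≈ -0.7353

Set s = 0: H(0) = (-25) / (34) = -25/34.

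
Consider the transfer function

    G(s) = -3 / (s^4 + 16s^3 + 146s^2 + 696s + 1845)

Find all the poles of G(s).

The poles are the roots of the denominator s^4 + 16s^3 + 146s^2 + 696s + 1845 = 0.
No real roots exist; factor into two real quadratics: (s^2 + 10s + 41)(s^2 + 6s + 45) = 0.
Each quadratic gives a conjugate pair via the quadratic formula.

s = -5 ± 4j, -3 ± 6j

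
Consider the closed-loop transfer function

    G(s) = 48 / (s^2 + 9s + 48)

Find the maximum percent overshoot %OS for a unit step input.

Comparing s^2 + 9s + 48 to s^2 + 2ζωₙs + ωₙ²: ωₙ = √48 ≈ 6.928 rad/s and ζ = 9/(2·√48) ≈ 0.6495.
%OS = 100·exp(−πζ/√(1−ζ²)) = 100·exp(−π·0.6495/√(1−0.6495²)) ≈ 6.83%.

%OS ≈ 6.83%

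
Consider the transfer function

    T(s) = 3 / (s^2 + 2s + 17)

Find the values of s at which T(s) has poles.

The poles are the roots of the denominator s^2 + 2s + 17 = 0.
Using the quadratic formula: s = (-2 ± √(-64))/2 = -1 ± 4j.

s = -1 + 4j, -1 - 4j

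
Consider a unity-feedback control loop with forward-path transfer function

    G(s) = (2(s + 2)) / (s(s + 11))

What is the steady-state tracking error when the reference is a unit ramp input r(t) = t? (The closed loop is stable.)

e_ss = 2.750

G(s) has one pole at the origin.
This is a Type 1 system. Kv = lim_{s→0} s·G(s) = 4/11.
e_ss = 1/Kv = 1/(4/11) = 11/4 ≈ 2.750.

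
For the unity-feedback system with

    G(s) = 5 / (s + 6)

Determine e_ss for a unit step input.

G(s) has no poles at the origin.
This is a Type 0 system. Kp = lim_{s→0} G(s) = 5/6.
e_ss = 1/(1 + Kp) = 1/(1 + 5/6) = 6/11 ≈ 0.5455.

e_ss = 0.5455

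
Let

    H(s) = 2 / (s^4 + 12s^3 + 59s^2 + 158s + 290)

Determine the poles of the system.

s = -5 ± 2j, -1 ± 3j

The poles are the roots of the denominator s^4 + 12s^3 + 59s^2 + 158s + 290 = 0.
No real roots exist; factor into two real quadratics: (s^2 + 10s + 29)(s^2 + 2s + 10) = 0.
Each quadratic gives a conjugate pair via the quadratic formula.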